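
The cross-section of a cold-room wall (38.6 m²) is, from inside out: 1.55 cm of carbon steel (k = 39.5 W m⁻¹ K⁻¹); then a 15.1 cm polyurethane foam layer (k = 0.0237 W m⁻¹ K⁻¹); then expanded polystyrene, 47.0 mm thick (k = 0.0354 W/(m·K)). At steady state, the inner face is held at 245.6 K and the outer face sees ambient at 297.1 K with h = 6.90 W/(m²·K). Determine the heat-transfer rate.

Series thermal resistances, inner to outer:
  R_carbon steel = L/(kA) = 0.0155/(39.5·38.6) = 1.017×10^-5 K/W
  R_polyurethane foam = L/(kA) = 0.151/(0.0237·38.6) = 0.1651 K/W
  R_expanded polystyrene = L/(kA) = 0.0470/(0.0354·38.6) = 0.03440 K/W
  R_conv,out = 1/(hA) = 1/(6.90·38.6) = 0.003755 K/W
ΣR = 1.017×10^-5 + 0.1651 + 0.03440 + 0.003755 = 0.2033 K/W
Q = ΔT/ΣR = (245.6 K − 297.1 K)/0.2033 = -253 W
(Negative Q ⇒ heat flows inward; heat gain = 253 W.)

Q = 253 W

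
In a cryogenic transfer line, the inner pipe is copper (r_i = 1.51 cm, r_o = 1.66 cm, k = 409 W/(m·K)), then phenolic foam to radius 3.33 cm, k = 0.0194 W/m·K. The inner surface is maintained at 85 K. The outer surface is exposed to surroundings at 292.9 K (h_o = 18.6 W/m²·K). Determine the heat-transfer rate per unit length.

Treat each layer as a resistance in series:
  R'_copper = ln(0.0166/0.0151)/(2πk) = 0.09471/(2π·409) = 3.685×10^-5 m·K/W
  R'_phenolic foam = ln(0.0333/0.0166)/(2πk) = 0.6962/(2π·0.0194) = 5.711 m·K/W
  R'_conv,out = 1/(2πr h) = 1/(2π·0.0333·18.6) = 0.2570 m·K/W
ΣR = 3.685×10^-5 + 5.711 + 0.2570 = 5.968 m·K/W
Q' = ΔT/ΣR = (85 K − 292.9 K)/5.968 = -34.8 W/m
(Negative Q' ⇒ heat flows inward; heat gain = 34.8 W/m.)

Q' = 34.8 W/m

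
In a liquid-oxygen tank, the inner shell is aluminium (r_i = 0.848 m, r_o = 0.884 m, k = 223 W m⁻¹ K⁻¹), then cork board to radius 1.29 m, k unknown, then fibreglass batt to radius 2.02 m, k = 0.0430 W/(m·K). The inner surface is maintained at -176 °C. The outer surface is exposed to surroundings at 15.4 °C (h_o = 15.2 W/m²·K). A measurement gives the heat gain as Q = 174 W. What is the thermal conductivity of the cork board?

k = 0.0488 W/m·K

ΣR = ΔT/Q = |-176 − 15.4|/174 = 1.100 K/W
Known resistances:
  R_aluminium = (1/0.848 − 1/0.884)/(4πk) = 0.04802/(4π·223) = 1.714×10^-5 K/W
  R_fibreglass batt = (1/1.29 − 1/2.02)/(4πk) = 0.2801/(4π·0.0430) = 0.5184 K/W
  R_conv,out = 1/(4πr²h) = 1/(4π·2.02²·15.2) = 0.001283 K/W
R_cork board = ΣR − ΣR_known = 1.100 − 0.5197 = 0.5803 K/W
(1/r₁−1/r₂)/(4πk) = 0.5803 ⇒ k = 0.3560/(4π·0.5803) = 0.0488 W/m·K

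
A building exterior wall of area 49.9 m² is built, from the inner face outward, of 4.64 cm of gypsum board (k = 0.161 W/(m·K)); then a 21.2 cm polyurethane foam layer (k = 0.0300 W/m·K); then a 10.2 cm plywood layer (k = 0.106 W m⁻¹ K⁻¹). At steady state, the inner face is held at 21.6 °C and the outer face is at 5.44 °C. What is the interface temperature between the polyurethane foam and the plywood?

T = 7.31 °C

Series thermal resistances, inner to outer:
  R_gypsum board = L/(kA) = 0.0464/(0.161·49.9) = 0.005776 K/W
  R_polyurethane foam = L/(kA) = 0.212/(0.0300·49.9) = 0.1416 K/W
  R_plywood = L/(kA) = 0.102/(0.106·49.9) = 0.01928 K/W
ΣR = 0.005776 + 0.1416 + 0.01928 = 0.1667 K/W
Q = ΔT/ΣR = (21.6 °C − 5.44 °C)/0.1667 = 96.94 W
From the inner boundary to the polyurethane foam/plywood interface, ΣR_partial = 0.1474 K/W.
T_interface = T_in − Q·ΣR_partial = 21.6 °C − (96.94)(0.1474) = 7.31 °C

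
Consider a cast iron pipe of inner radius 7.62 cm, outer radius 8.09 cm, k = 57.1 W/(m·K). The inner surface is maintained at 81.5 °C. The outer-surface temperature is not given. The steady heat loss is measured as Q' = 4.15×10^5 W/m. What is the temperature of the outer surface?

T_out = 12.3 °C

Sum the resistances:
  R'_cast iron = ln(0.0809/0.0762)/(2πk) = 0.05985/(2π·57.1) = 1.668×10^-4 m·K/W
ΣR = 1.668×10^-4 m·K/W
ΔT = Q'·ΣR = 4.15×10^5 × 1.668×10^-4 = 69.22 K
Heat flows outward, so T_out = T_in − ΔT = 81.5 − 69.22 = 12.3 °C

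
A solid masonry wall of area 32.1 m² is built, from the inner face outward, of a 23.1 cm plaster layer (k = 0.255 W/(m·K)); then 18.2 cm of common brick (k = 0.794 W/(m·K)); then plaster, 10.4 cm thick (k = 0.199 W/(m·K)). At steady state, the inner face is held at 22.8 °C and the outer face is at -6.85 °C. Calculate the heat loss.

Q = 574 W

Resistance network (inner→outer):
  R_plaster = L/(kA) = 0.231/(0.255·32.1) = 0.02822 K/W
  R_common brick = L/(kA) = 0.182/(0.794·32.1) = 0.007141 K/W
  R_plaster = L/(kA) = 0.104/(0.199·32.1) = 0.01628 K/W
ΣR = 0.02822 + 0.007141 + 0.01628 = 0.05164 K/W
Q = ΔT/ΣR = (22.8 °C − -6.85 °C)/0.05164 = 574 W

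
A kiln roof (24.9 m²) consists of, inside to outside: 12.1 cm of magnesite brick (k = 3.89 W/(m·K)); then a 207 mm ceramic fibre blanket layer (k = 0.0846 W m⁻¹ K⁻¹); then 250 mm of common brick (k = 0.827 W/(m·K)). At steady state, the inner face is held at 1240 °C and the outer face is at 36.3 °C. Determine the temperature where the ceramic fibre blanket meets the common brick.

Resistance network (inner→outer):
  R_magnesite brick = L/(kA) = 0.121/(3.89·24.9) = 0.001249 K/W
  R_ceramic fibre blanket = L/(kA) = 0.207/(0.0846·24.9) = 0.09827 K/W
  R_common brick = L/(kA) = 0.250/(0.827·24.9) = 0.01214 K/W
ΣR = 0.001249 + 0.09827 + 0.01214 = 0.1117 K/W
Q = ΔT/ΣR = (1240 °C − 36.3 °C)/0.1117 = 10780 W
From the inner boundary to the ceramic fibre blanket/common brick interface, ΣR_partial = 0.09952 K/W.
T_interface = T_in − Q·ΣR_partial = 1240 °C − (10780)(0.09952) = 167 °C

T = 167 °C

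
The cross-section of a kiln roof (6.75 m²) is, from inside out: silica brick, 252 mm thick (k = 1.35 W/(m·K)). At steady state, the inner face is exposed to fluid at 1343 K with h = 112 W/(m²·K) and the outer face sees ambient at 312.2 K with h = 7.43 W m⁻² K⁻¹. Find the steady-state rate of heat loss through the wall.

Treat each layer as a resistance in series:
  R_conv,in = 1/(hA) = 1/(112·6.75) = 0.001323 K/W
  R_silica brick = L/(kA) = 0.252/(1.35·6.75) = 0.02765 K/W
  R_conv,out = 1/(hA) = 1/(7.43·6.75) = 0.01994 K/W
ΣR = 0.001323 + 0.02765 + 0.01994 = 0.04891 K/W
Q = ΔT/ΣR = (1343 K − 312.2 K)/0.04891 = 21100 W

Q = 21.1 kW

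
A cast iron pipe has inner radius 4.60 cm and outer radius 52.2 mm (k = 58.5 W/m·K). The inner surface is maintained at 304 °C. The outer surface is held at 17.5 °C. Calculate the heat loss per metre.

Q' = 833 kW/m

Q' = 2πk·ΔT/ln(r₂/r₁) = 2π × 58.5 × 286.5 / ln(0.0522/0.0460) = 8.33×10^5 W/m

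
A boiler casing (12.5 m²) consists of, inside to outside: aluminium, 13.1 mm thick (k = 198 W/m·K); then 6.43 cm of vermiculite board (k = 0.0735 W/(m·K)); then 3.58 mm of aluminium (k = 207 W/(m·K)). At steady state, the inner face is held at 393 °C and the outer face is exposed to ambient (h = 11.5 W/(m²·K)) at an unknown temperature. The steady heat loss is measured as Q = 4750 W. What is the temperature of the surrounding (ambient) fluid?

Sum the resistances:
  R_aluminium = L/(kA) = 0.0131/(198·12.5) = 5.293×10^-6 K/W
  R_vermiculite board = L/(kA) = 0.0643/(0.0735·12.5) = 0.06999 K/W
  R_aluminium = L/(kA) = 0.00358/(207·12.5) = 1.384×10^-6 K/W
  R_conv,out = 1/(hA) = 1/(11.5·12.5) = 0.006957 K/W
ΣR = 0.07695 K/W
ΔT = Q·ΣR = 4750 × 0.07695 = 365.5 K
Heat flows outward, so T_out = T_in − ΔT = 393 − 365.5 = 27.5 °C

T_out = 27.5 °C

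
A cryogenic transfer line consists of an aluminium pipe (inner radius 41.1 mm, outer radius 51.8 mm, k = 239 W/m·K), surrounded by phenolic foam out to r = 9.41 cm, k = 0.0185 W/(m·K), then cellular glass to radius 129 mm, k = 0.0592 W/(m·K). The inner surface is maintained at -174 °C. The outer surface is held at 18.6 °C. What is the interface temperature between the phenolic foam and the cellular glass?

Treat each layer as a resistance in series:
  R'_aluminium = ln(0.0518/0.0411)/(2πk) = 0.2314/(2π·239) = 1.541×10^-4 m·K/W
  R'_phenolic foam = ln(0.0941/0.0518)/(2πk) = 0.5970/(2π·0.0185) = 5.136 m·K/W
  R'_cellular glass = ln(0.129/0.0941)/(2πk) = 0.3155/(2π·0.0592) = 0.8481 m·K/W
ΣR = 1.541×10^-4 + 5.136 + 0.8481 = 5.984 m·K/W
Q' = ΔT/ΣR = (-174 °C − 18.6 °C)/5.984 = -32.19 W/m
From the inner boundary to the phenolic foam/cellular glass interface, ΣR_partial = 5.136 m·K/W.
T_interface = T_in − Q'·ΣR_partial = -174 °C − (-32.19)(5.136) = -8.7 °C

T = -8.7 °C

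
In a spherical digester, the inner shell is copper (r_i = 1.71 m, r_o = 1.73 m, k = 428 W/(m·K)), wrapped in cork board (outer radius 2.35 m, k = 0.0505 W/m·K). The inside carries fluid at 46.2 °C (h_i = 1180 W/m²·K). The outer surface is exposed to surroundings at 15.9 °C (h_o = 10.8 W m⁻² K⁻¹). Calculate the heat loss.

Resistance network (inner→outer):
  R_conv,in = 1/(4πr²h) = 1/(4π·1.71²·1180) = 2.306×10^-5 K/W
  R_copper = (1/1.71 − 1/1.73)/(4πk) = 0.006761/(4π·428) = 1.257×10^-6 K/W
  R_cork board = (1/1.73 − 1/2.35)/(4πk) = 0.1525/(4π·0.0505) = 0.2403 K/W
  R_conv,out = 1/(4πr²h) = 1/(4π·2.35²·10.8) = 0.001334 K/W
ΣR = 2.306×10^-5 + 1.257×10^-6 + 0.2403 + 0.001334 = 0.2417 K/W
Q = ΔT/ΣR = (46.2 °C − 15.9 °C)/0.2417 = 125 W

Q = 125 W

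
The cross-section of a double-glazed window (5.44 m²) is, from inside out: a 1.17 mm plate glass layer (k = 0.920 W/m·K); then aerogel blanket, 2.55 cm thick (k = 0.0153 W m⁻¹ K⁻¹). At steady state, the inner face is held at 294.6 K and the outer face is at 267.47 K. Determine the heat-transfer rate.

Q = 88.5 W

Series thermal resistances, inner to outer:
  R_plate glass = L/(kA) = 0.00117/(0.920·5.44) = 2.338×10^-4 K/W
  R_aerogel blanket = L/(kA) = 0.0255/(0.0153·5.44) = 0.3064 K/W
ΣR = 2.338×10^-4 + 0.3064 = 0.3066 K/W
Q = ΔT/ΣR = (294.6 K − 267.47 K)/0.3066 = 88.5 W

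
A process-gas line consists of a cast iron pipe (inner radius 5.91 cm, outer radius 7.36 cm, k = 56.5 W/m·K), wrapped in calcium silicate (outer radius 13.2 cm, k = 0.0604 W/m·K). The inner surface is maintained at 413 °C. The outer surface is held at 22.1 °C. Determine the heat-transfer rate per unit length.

Q' = 254 W/m

Treat each layer as a resistance in series:
  R'_cast iron = ln(0.0736/0.0591)/(2πk) = 0.2194/(2π·56.5) = 6.181×10^-4 m·K/W
  R'_calcium silicate = ln(0.132/0.0736)/(2πk) = 0.5842/(2π·0.0604) = 1.539 m·K/W
ΣR = 6.181×10^-4 + 1.539 = 1.540 m·K/W
Q' = ΔT/ΣR = (413 °C − 22.1 °C)/1.540 = 254 W/m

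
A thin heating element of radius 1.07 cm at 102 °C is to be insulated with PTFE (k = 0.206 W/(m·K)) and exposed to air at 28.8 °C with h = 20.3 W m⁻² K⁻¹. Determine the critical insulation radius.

r_cr = 1.01 cm

For a cylinder, r_cr = k_ins/h = 0.206/20.3 = 0.0101 m = 1.01 cm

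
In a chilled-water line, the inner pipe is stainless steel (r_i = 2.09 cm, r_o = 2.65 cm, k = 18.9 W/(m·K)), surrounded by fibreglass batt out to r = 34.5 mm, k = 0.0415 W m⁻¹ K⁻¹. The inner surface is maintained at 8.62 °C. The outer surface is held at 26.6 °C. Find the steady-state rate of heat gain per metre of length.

Q' = 17.7 W/m

Treat each layer as a resistance in series:
  R'_stainless steel = ln(0.0265/0.0209)/(2πk) = 0.2374/(2π·18.9) = 0.001999 m·K/W
  R'_fibreglass batt = ln(0.0345/0.0265)/(2πk) = 0.2638/(2π·0.0415) = 1.012 m·K/W
ΣR = 0.001999 + 1.012 = 1.014 m·K/W
Q' = ΔT/ΣR = (8.62 °C − 26.6 °C)/1.014 = -17.7 W/m
(Negative Q' ⇒ heat flows inward; heat gain = 17.7 W/m.)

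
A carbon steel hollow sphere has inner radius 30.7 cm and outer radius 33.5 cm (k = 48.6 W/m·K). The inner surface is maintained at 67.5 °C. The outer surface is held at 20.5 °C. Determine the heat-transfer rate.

Q = 4πk·ΔT/(1/r₁ − 1/r₂) = 4π × 48.6 × 47 / (1/0.307 − 1/0.335) = 1.05×10^5 W

Q = 1.05×10^5 W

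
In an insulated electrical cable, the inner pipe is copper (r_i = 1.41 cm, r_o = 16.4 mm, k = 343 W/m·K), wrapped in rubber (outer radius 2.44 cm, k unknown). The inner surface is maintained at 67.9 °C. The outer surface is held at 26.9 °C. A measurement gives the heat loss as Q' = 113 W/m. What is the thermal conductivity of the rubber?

k = 0.174 W/m·K

ΣR = ΔT/Q' = |67.9 − 26.9|/113 = 0.3628 m·K/W
Known resistances:
  R'_copper = ln(0.0164/0.0141)/(2πk) = 0.1511/(2π·343) = 7.011×10^-5 m·K/W
R_rubber = ΣR − ΣR_known = 0.3628 − 7.011×10^-5 = 0.3627 m·K/W
ln(r₂/r₁)/(2πk) = 0.3627 ⇒ k = 0.3973/(2π·0.3627) = 0.174 W/m·K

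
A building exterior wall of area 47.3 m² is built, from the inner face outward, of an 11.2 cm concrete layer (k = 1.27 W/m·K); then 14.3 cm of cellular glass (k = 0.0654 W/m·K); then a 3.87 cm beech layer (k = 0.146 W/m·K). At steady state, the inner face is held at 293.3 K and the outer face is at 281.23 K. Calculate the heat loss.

Q = 225 W

Series thermal resistances, inner to outer:
  R_concrete = L/(kA) = 0.112/(1.27·47.3) = 0.001864 K/W
  R_cellular glass = L/(kA) = 0.143/(0.0654·47.3) = 0.04623 K/W
  R_beech = L/(kA) = 0.0387/(0.146·47.3) = 0.005604 K/W
ΣR = 0.001864 + 0.04623 + 0.005604 = 0.05370 K/W
Q = ΔT/ΣR = (293.3 K − 281.23 K)/0.05370 = 225 W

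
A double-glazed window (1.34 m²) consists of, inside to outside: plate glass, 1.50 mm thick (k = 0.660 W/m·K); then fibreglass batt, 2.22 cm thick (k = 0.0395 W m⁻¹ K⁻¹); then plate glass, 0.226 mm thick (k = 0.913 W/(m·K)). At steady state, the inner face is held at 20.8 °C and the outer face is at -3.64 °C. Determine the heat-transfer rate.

Resistance network (inner→outer):
  R_plate glass = L/(kA) = 0.00150/(0.660·1.34) = 0.001696 K/W
  R_fibreglass batt = L/(kA) = 0.0222/(0.0395·1.34) = 0.4194 K/W
  R_plate glass = L/(kA) = 2.26×10^-4/(0.913·1.34) = 1.847×10^-4 K/W
ΣR = 0.001696 + 0.4194 + 1.847×10^-4 = 0.4213 K/W
Q = ΔT/ΣR = (20.8 °C − -3.64 °C)/0.4213 = 58.0 W

Q = 58.0 W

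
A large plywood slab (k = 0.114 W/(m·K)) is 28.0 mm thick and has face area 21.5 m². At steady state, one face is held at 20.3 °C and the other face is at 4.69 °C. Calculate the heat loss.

Q = kA·ΔT/L = 0.114 × 21.5 × |20.3 °C − 4.69 °C| / 0.0280 = 1370 W

Q = 1370 W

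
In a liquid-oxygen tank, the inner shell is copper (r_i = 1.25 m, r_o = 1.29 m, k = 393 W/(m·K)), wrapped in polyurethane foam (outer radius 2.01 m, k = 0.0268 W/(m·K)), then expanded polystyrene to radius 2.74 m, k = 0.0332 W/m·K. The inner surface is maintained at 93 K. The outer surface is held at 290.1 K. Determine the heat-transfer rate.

Resistance network (inner→outer):
  R_copper = (1/1.25 − 1/1.29)/(4πk) = 0.02481/(4π·393) = 5.023×10^-6 K/W
  R_polyurethane foam = (1/1.29 − 1/2.01)/(4πk) = 0.2777/(4π·0.0268) = 0.8245 K/W
  R_expanded polystyrene = (1/2.01 − 1/2.74)/(4πk) = 0.1325/(4π·0.0332) = 0.3177 K/W
ΣR = 5.023×10^-6 + 0.8245 + 0.3177 = 1.142 K/W
Q = ΔT/ΣR = (93 K − 290.1 K)/1.142 = -173 W
(Negative Q ⇒ heat flows inward; heat gain = 173 W.)

Q = 173 W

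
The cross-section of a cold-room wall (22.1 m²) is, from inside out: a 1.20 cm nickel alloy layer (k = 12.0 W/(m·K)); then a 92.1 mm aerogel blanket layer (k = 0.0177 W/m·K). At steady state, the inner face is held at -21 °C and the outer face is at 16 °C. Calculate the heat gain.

Q = 157 W

Treat each layer as a resistance in series:
  R_nickel alloy = L/(kA) = 0.0120/(12.0·22.1) = 4.525×10^-5 K/W
  R_aerogel blanket = L/(kA) = 0.0921/(0.0177·22.1) = 0.2354 K/W
ΣR = 4.525×10^-5 + 0.2354 = 0.2354 K/W
Q = ΔT/ΣR = (-21 °C − 16 °C)/0.2354 = -157 W
(Negative Q ⇒ heat flows inward; heat gain = 157 W.)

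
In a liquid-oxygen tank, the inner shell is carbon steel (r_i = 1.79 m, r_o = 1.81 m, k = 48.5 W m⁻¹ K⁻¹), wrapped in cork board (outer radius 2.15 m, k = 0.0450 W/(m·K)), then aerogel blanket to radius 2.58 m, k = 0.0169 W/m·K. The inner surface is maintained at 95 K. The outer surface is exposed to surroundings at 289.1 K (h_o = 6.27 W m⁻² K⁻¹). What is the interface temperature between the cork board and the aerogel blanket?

T = 153 K

Series thermal resistances, inner to outer:
  R_carbon steel = (1/1.79 − 1/1.81)/(4πk) = 0.006173/(4π·48.5) = 1.013×10^-5 K/W
  R_cork board = (1/1.81 − 1/2.15)/(4πk) = 0.08737/(4π·0.0450) = 0.1545 K/W
  R_aerogel blanket = (1/2.15 − 1/2.58)/(4πk) = 0.07752/(4π·0.0169) = 0.3650 K/W
  R_conv,out = 1/(4πr²h) = 1/(4π·2.58²·6.27) = 0.001907 K/W
ΣR = 1.013×10^-5 + 0.1545 + 0.3650 + 0.001907 = 0.5214 K/W
Q = ΔT/ΣR = (95 K − 289.1 K)/0.5214 = -372.3 W
From the inner boundary to the cork board/aerogel blanket interface, ΣR_partial = 0.1545 K/W.
T_interface = T_in − Q·ΣR_partial = 95 K − (-372.3)(0.1545) = 153 K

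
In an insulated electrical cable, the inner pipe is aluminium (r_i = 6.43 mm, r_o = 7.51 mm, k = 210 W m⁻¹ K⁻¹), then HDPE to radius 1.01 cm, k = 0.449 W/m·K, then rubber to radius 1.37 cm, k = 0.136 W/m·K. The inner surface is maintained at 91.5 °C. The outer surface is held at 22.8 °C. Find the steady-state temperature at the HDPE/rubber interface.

Treat each layer as a resistance in series:
  R'_aluminium = ln(0.00751/0.00643)/(2πk) = 0.1553/(2π·210) = 1.177×10^-4 m·K/W
  R'_HDPE = ln(0.0101/0.00751)/(2πk) = 0.2963/(2π·0.449) = 0.1050 m·K/W
  R'_rubber = ln(0.0137/0.0101)/(2πk) = 0.3049/(2π·0.136) = 0.3568 m·K/W
ΣR = 1.177×10^-4 + 0.1050 + 0.3568 = 0.4619 m·K/W
Q' = ΔT/ΣR = (91.5 °C − 22.8 °C)/0.4619 = 148.7 W/m
From the inner boundary to the HDPE/rubber interface, ΣR_partial = 0.1051 m·K/W.
T_interface = T_in − Q'·ΣR_partial = 91.5 °C − (148.7)(0.1051) = 75.9 °C

T = 75.9 °C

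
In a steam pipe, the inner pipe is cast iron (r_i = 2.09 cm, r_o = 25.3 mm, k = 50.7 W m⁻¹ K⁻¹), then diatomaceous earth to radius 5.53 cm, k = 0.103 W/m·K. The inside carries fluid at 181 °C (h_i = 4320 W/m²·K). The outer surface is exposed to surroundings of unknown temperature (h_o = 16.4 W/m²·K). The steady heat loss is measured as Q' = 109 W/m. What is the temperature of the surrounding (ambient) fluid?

T_out = 29.9 °C

Sum the resistances:
  R'_conv,in = 1/(2πr h) = 1/(2π·0.0209·4320) = 0.001763 m·K/W
  R'_cast iron = ln(0.0253/0.0209)/(2πk) = 0.1911/(2π·50.7) = 5.998×10^-4 m·K/W
  R'_diatomaceous earth = ln(0.0553/0.0253)/(2πk) = 0.7820/(2π·0.103) = 1.208 m·K/W
  R'_conv,out = 1/(2πr h) = 1/(2π·0.0553·16.4) = 0.1755 m·K/W
ΣR = 1.386 m·K/W
ΔT = Q'·ΣR = 109 × 1.386 = 151.1 K
Heat flows outward, so T_out = T_in − ΔT = 181 − 151.1 = 29.9 °C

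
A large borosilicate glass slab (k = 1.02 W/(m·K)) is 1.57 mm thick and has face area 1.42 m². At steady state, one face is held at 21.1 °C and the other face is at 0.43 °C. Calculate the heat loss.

Q = kA·ΔT/L = 1.02 × 1.42 × |21.1 °C − 0.43 °C| / 0.00157 = 19100 W

Q = 19100 W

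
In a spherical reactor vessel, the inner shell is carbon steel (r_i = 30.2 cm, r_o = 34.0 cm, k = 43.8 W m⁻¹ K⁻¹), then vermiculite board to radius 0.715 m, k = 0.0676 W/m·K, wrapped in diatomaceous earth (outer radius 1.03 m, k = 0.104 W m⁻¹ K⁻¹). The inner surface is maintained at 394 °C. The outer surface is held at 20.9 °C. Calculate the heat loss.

Q = 174 W

Resistance network (inner→outer):
  R_carbon steel = (1/0.302 − 1/0.340)/(4πk) = 0.3701/(4π·43.8) = 6.724×10^-4 K/W
  R_vermiculite board = (1/0.340 − 1/0.715)/(4πk) = 1.543/(4π·0.0676) = 1.816 K/W
  R_diatomaceous earth = (1/0.715 − 1/1.03)/(4πk) = 0.4277/(4π·0.104) = 0.3273 K/W
ΣR = 6.724×10^-4 + 1.816 + 0.3273 = 2.144 K/W
Q = ΔT/ΣR = (394 °C − 20.9 °C)/2.144 = 174 W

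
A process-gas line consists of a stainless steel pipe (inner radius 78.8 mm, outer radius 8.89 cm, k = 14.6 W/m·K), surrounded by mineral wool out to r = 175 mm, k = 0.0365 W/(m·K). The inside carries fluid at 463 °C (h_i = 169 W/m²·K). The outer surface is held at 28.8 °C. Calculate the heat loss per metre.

Q' = 146 W/m

Treat each layer as a resistance in series:
  R'_conv,in = 1/(2πr h) = 1/(2π·0.0788·169) = 0.01195 m·K/W
  R'_stainless steel = ln(0.0889/0.0788)/(2πk) = 0.1206/(2π·14.6) = 0.001315 m·K/W
  R'_mineral wool = ln(0.175/0.0889)/(2πk) = 0.6773/(2π·0.0365) = 2.953 m·K/W
ΣR = 0.01195 + 0.001315 + 2.953 = 2.966 m·K/W
Q' = ΔT/ΣR = (463 °C − 28.8 °C)/2.966 = 146 W/m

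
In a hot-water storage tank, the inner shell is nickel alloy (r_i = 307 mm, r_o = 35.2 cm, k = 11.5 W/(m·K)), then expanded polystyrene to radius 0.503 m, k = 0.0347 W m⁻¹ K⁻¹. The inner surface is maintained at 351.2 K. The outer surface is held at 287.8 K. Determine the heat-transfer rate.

Treat each layer as a resistance in series:
  R_nickel alloy = (1/0.307 − 1/0.352)/(4πk) = 0.4164/(4π·11.5) = 0.002882 K/W
  R_expanded polystyrene = (1/0.352 − 1/0.503)/(4πk) = 0.8528/(4π·0.0347) = 1.956 K/W
ΣR = 0.002882 + 1.956 = 1.959 K/W
Q = ΔT/ΣR = (351.2 K − 287.8 K)/1.959 = 32.4 W

Q = 32.4 W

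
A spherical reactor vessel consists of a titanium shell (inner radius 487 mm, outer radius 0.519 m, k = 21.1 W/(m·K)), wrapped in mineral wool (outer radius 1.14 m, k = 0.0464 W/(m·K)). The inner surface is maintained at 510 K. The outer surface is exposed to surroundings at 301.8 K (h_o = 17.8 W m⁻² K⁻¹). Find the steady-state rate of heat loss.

Q = 115 W

Resistance network (inner→outer):
  R_titanium = (1/0.487 − 1/0.519)/(4πk) = 0.1266/(4π·21.1) = 4.775×10^-4 K/W
  R_mineral wool = (1/0.519 − 1/1.14)/(4πk) = 1.050/(4π·0.0464) = 1.800 K/W
  R_conv,out = 1/(4πr²h) = 1/(4π·1.14²·17.8) = 0.003440 K/W
ΣR = 4.775×10^-4 + 1.800 + 0.003440 = 1.804 K/W
Q = ΔT/ΣR = (510 K − 301.8 K)/1.804 = 115 W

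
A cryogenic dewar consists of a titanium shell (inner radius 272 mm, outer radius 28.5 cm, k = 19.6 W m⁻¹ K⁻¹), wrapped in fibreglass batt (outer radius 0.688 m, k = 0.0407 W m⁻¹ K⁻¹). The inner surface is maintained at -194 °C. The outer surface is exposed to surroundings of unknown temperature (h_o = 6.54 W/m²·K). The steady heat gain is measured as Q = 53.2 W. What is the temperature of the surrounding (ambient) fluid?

T_out = 21.2 °C

Sum the resistances:
  R_titanium = (1/0.272 − 1/0.285)/(4πk) = 0.1677/(4π·19.6) = 6.809×10^-4 K/W
  R_fibreglass batt = (1/0.285 − 1/0.688)/(4πk) = 2.055/(4π·0.0407) = 4.019 K/W
  R_conv,out = 1/(4πr²h) = 1/(4π·0.688²·6.54) = 0.02571 K/W
ΣR = 4.045 K/W
ΔT = Q·ΣR = 53.2 × 4.045 = 215.2 K
Heat flows inward, so T_out = T_in + ΔT = -194 + 215.2 = 21.2 °C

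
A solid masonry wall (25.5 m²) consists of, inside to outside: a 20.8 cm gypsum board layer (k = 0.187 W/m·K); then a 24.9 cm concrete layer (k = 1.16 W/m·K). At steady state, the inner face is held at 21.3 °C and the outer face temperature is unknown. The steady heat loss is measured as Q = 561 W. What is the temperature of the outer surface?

T_out = -7.89 °C

Series resistances:
  R_gypsum board = L/(kA) = 0.208/(0.187·25.5) = 0.04362 K/W
  R_concrete = L/(kA) = 0.249/(1.16·25.5) = 0.008418 K/W
ΣR = 0.05204 K/W
ΔT = Q·ΣR = 561 × 0.05204 = 29.19 K
Heat flows outward, so T_out = T_in − ΔT = 21.3 − 29.19 = -7.89 °C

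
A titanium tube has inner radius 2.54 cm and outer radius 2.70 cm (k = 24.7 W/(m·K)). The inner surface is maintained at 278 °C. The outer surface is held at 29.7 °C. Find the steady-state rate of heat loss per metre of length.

Q' = 2πk·ΔT/ln(r₂/r₁) = 2π × 24.7 × 248.3 / ln(0.0270/0.0254) = 6.31×10^5 W/m

Q' = 6.31×10^5 W/m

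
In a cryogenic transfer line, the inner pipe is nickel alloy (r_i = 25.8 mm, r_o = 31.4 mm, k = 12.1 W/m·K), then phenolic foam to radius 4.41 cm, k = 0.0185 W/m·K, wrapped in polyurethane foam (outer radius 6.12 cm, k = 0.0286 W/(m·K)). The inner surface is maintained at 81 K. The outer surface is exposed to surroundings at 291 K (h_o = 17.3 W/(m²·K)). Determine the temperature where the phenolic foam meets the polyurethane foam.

Treat each layer as a resistance in series:
  R'_nickel alloy = ln(0.0314/0.0258)/(2πk) = 0.1964/(2π·12.1) = 0.002584 m·K/W
  R'_phenolic foam = ln(0.0441/0.0314)/(2πk) = 0.3397/(2π·0.0185) = 2.922 m·K/W
  R'_polyurethane foam = ln(0.0612/0.0441)/(2πk) = 0.3277/(2π·0.0286) = 1.824 m·K/W
  R'_conv,out = 1/(2πr h) = 1/(2π·0.0612·17.3) = 0.1503 m·K/W
ΣR = 0.002584 + 2.922 + 1.824 + 0.1503 = 4.899 m·K/W
Q' = ΔT/ΣR = (81 K − 291 K)/4.899 = -42.87 W/m
From the inner boundary to the phenolic foam/polyurethane foam interface, ΣR_partial = 2.925 m·K/W.
T_interface = T_in − Q'·ΣR_partial = 81 K − (-42.87)(2.925) = 206.4 K

T = 206.4 K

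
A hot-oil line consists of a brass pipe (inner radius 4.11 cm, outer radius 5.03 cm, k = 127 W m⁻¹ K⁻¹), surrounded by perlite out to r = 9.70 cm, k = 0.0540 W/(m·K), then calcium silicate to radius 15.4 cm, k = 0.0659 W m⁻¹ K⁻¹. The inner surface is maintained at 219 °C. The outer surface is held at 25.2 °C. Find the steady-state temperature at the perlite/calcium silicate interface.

Resistance network (inner→outer):
  R'_brass = ln(0.0503/0.0411)/(2πk) = 0.2020/(2π·127) = 2.531×10^-4 m·K/W
  R'_perlite = ln(0.0970/0.0503)/(2πk) = 0.6567/(2π·0.0540) = 1.936 m·K/W
  R'_calcium silicate = ln(0.154/0.0970)/(2πk) = 0.4622/(2π·0.0659) = 1.116 m·K/W
ΣR = 2.531×10^-4 + 1.936 + 1.116 = 3.052 m·K/W
Q' = ΔT/ΣR = (219 °C − 25.2 °C)/3.052 = 63.50 W/m
From the inner boundary to the perlite/calcium silicate interface, ΣR_partial = 1.936 m·K/W.
T_interface = T_in − Q'·ΣR_partial = 219 °C − (63.50)(1.936) = 96.1 °C

T = 96.1 °C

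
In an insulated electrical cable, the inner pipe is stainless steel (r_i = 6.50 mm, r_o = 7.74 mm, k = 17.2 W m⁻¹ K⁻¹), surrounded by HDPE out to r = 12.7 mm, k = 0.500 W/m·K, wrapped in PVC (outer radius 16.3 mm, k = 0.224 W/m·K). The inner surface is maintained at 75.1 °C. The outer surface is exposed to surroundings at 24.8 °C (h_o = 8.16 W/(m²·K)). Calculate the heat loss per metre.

Q' = 32.8 W/m

Resistance network (inner→outer):
  R'_stainless steel = ln(0.00774/0.00650)/(2πk) = 0.1746/(2π·17.2) = 0.001616 m·K/W
  R'_HDPE = ln(0.0127/0.00774)/(2πk) = 0.4952/(2π·0.500) = 0.1576 m·K/W
  R'_PVC = ln(0.0163/0.0127)/(2πk) = 0.2496/(2π·0.224) = 0.1773 m·K/W
  R'_conv,out = 1/(2πr h) = 1/(2π·0.0163·8.16) = 1.197 m·K/W
ΣR = 0.001616 + 0.1576 + 0.1773 + 1.197 = 1.534 m·K/W
Q' = ΔT/ΣR = (75.1 °C − 24.8 °C)/1.534 = 32.8 W/m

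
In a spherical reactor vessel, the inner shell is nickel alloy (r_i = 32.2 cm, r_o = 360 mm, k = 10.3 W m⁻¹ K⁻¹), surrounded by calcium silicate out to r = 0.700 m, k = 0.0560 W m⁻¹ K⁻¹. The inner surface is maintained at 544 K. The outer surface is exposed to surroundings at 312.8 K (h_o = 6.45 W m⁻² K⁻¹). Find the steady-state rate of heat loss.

Q = 119 W

Series thermal resistances, inner to outer:
  R_nickel alloy = (1/0.322 − 1/0.360)/(4πk) = 0.3278/(4π·10.3) = 0.002533 K/W
  R_calcium silicate = (1/0.360 − 1/0.700)/(4πk) = 1.349/(4π·0.0560) = 1.917 K/W
  R_conv,out = 1/(4πr²h) = 1/(4π·0.700²·6.45) = 0.02518 K/W
ΣR = 0.002533 + 1.917 + 0.02518 = 1.945 K/W
Q = ΔT/ΣR = (544 K − 312.8 K)/1.945 = 119 W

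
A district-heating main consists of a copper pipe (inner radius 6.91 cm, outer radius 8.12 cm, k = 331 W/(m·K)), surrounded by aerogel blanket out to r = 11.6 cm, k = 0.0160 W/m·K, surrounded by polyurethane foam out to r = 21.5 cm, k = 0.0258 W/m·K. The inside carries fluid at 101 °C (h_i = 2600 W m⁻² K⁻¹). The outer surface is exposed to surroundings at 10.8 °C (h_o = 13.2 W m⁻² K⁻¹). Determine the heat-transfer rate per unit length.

Treat each layer as a resistance in series:
  R'_conv,in = 1/(2πr h) = 1/(2π·0.0691·2600) = 8.859×10^-4 m·K/W
  R'_copper = ln(0.0812/0.0691)/(2πk) = 0.1614/(2π·331) = 7.759×10^-5 m·K/W
  R'_aerogel blanket = ln(0.116/0.0812)/(2πk) = 0.3567/(2π·0.0160) = 3.548 m·K/W
  R'_polyurethane foam = ln(0.215/0.116)/(2πk) = 0.6170/(2π·0.0258) = 3.806 m·K/W
  R'_conv,out = 1/(2πr h) = 1/(2π·0.215·13.2) = 0.05608 m·K/W
ΣR = 8.859×10^-4 + 7.759×10^-5 + 3.548 + 3.806 + 0.05608 = 7.411 m·K/W
Q' = ΔT/ΣR = (101 °C − 10.8 °C)/7.411 = 12.2 W/m

Q' = 12.2 W/m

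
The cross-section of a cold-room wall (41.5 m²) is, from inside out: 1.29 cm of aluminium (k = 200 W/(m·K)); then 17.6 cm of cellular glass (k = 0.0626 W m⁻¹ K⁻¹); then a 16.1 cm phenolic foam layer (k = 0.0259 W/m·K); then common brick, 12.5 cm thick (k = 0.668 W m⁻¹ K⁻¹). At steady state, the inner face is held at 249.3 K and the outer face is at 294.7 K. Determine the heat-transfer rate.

Q = 204 W

Series thermal resistances, inner to outer:
  R_aluminium = L/(kA) = 0.0129/(200·41.5) = 1.554×10^-6 K/W
  R_cellular glass = L/(kA) = 0.176/(0.0626·41.5) = 0.06775 K/W
  R_phenolic foam = L/(kA) = 0.161/(0.0259·41.5) = 0.1498 K/W
  R_common brick = L/(kA) = 0.125/(0.668·41.5) = 0.004509 K/W
ΣR = 1.554×10^-6 + 0.06775 + 0.1498 + 0.004509 = 0.2221 K/W
Q = ΔT/ΣR = (249.3 K − 294.7 K)/0.2221 = -204 W
(Negative Q ⇒ heat flows inward; heat gain = 204 W.)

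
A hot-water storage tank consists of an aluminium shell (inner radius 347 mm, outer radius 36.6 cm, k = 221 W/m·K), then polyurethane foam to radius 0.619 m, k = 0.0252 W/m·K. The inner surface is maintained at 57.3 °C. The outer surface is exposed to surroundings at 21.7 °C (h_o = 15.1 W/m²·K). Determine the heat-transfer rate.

Treat each layer as a resistance in series:
  R_aluminium = (1/0.347 − 1/0.366)/(4πk) = 0.1496/(4π·221) = 5.387×10^-5 K/W
  R_polyurethane foam = (1/0.366 − 1/0.619)/(4πk) = 1.117/(4π·0.0252) = 3.526 K/W
  R_conv,out = 1/(4πr²h) = 1/(4π·0.619²·15.1) = 0.01375 K/W
ΣR = 5.387×10^-5 + 3.526 + 0.01375 = 3.540 K/W
Q = ΔT/ΣR = (57.3 °C − 21.7 °C)/3.540 = 10.1 W

Q = 10.1 W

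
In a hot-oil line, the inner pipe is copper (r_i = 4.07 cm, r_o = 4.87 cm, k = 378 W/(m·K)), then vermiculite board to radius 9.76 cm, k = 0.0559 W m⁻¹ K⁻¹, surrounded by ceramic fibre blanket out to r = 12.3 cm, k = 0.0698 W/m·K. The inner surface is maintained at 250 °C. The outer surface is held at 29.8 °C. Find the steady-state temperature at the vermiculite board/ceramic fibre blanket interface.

Treat each layer as a resistance in series:
  R'_copper = ln(0.0487/0.0407)/(2πk) = 0.1795/(2π·378) = 7.556×10^-5 m·K/W
  R'_vermiculite board = ln(0.0976/0.0487)/(2πk) = 0.6952/(2π·0.0559) = 1.979 m·K/W
  R'_ceramic fibre blanket = ln(0.123/0.0976)/(2πk) = 0.2313/(2π·0.0698) = 0.5274 m·K/W
ΣR = 7.556×10^-5 + 1.979 + 0.5274 = 2.506 m·K/W
Q' = ΔT/ΣR = (250 °C − 29.8 °C)/2.506 = 87.87 W/m
From the inner boundary to the vermiculite board/ceramic fibre blanket interface, ΣR_partial = 1.979 m·K/W.
T_interface = T_in − Q'·ΣR_partial = 250 °C − (87.87)(1.979) = 76.1 °C

T = 76.1 °C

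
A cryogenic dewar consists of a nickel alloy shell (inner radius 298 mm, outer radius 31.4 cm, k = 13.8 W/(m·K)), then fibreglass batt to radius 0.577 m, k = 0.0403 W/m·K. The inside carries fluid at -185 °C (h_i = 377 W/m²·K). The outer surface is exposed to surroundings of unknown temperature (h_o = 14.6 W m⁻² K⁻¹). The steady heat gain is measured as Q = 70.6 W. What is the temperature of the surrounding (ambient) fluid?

T_out = 18.8 °C

Sum the resistances:
  R_conv,in = 1/(4πr²h) = 1/(4π·0.298²·377) = 0.002377 K/W
  R_nickel alloy = (1/0.298 − 1/0.314)/(4πk) = 0.1710/(4π·13.8) = 9.860×10^-4 K/W
  R_fibreglass batt = (1/0.314 − 1/0.577)/(4πk) = 1.452/(4π·0.0403) = 2.866 K/W
  R_conv,out = 1/(4πr²h) = 1/(4π·0.577²·14.6) = 0.01637 K/W
ΣR = 2.886 K/W
ΔT = Q·ΣR = 70.6 × 2.886 = 203.8 K
Heat flows inward, so T_out = T_in + ΔT = -185 + 203.8 = 18.8 °C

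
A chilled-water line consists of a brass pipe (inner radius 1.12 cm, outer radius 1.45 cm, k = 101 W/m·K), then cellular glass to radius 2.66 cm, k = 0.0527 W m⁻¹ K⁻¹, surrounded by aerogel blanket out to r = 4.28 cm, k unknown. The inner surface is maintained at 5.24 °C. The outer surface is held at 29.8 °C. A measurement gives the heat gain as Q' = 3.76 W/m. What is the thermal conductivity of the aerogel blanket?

ΣR = ΔT/Q' = |5.24 − 29.8|/3.76 = 6.532 m·K/W
Known resistances:
  R'_brass = ln(0.0145/0.0112)/(2πk) = 0.2582/(2π·101) = 4.069×10^-4 m·K/W
  R'_cellular glass = ln(0.0266/0.0145)/(2πk) = 0.6068/(2π·0.0527) = 1.832 m·K/W
R_aerogel blanket = ΣR − ΣR_known = 6.532 − 1.832 = 4.700 m·K/W
ln(r₂/r₁)/(2πk) = 4.700 ⇒ k = 0.4756/(2π·4.700) = 0.0161 W/m·K

k = 0.0161 W/m·K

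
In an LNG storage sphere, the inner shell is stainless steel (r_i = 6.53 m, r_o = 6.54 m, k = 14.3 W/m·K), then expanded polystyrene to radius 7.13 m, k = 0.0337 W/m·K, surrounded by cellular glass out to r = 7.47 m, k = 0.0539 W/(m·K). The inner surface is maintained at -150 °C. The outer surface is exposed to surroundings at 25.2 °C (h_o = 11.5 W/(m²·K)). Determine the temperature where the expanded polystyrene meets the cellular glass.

Resistance network (inner→outer):
  R_stainless steel = (1/6.53 − 1/6.54)/(4πk) = 2.342×10^-4/(4π·14.3) = 1.303×10^-6 K/W
  R_expanded polystyrene = (1/6.54 − 1/7.13)/(4πk) = 0.01265/(4π·0.0337) = 0.02988 K/W
  R_cellular glass = (1/7.13 − 1/7.47)/(4πk) = 0.006384/(4π·0.0539) = 0.009425 K/W
  R_conv,out = 1/(4πr²h) = 1/(4π·7.47²·11.5) = 1.240×10^-4 K/W
ΣR = 1.303×10^-6 + 0.02988 + 0.009425 + 1.240×10^-4 = 0.03943 K/W
Q = ΔT/ΣR = (-150 °C − 25.2 °C)/0.03943 = -4443 W
From the inner boundary to the expanded polystyrene/cellular glass interface, ΣR_partial = 0.02988 K/W.
T_interface = T_in − Q·ΣR_partial = -150 °C − (-4443)(0.02988) = -17.2 °C

T = -17.2 °C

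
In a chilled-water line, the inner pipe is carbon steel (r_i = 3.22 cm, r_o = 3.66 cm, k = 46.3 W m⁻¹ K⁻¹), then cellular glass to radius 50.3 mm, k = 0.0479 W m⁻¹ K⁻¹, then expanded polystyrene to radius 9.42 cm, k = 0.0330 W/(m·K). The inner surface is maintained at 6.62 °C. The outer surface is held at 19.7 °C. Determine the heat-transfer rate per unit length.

Resistance network (inner→outer):
  R'_carbon steel = ln(0.0366/0.0322)/(2πk) = 0.1281/(2π·46.3) = 4.403×10^-4 m·K/W
  R'_cellular glass = ln(0.0503/0.0366)/(2πk) = 0.3180/(2π·0.0479) = 1.056 m·K/W
  R'_expanded polystyrene = ln(0.0942/0.0503)/(2πk) = 0.6274/(2π·0.0330) = 3.026 m·K/W
ΣR = 4.403×10^-4 + 1.056 + 3.026 = 4.082 m·K/W
Q' = ΔT/ΣR = (6.62 °C − 19.7 °C)/4.082 = -3.20 W/m
(Negative Q' ⇒ heat flows inward; heat gain = 3.20 W/m.)

Q' = 3.20 W/m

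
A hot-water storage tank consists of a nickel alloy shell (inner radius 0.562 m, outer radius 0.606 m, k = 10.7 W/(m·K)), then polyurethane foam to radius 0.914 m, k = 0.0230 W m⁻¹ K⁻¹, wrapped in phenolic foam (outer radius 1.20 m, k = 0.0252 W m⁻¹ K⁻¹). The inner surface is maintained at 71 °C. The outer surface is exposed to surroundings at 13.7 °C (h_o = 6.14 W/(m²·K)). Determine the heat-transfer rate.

Q = 20.8 W

Resistance network (inner→outer):
  R_nickel alloy = (1/0.562 − 1/0.606)/(4πk) = 0.1292/(4π·10.7) = 9.608×10^-4 K/W
  R_polyurethane foam = (1/0.606 − 1/0.914)/(4πk) = 0.5561/(4π·0.0230) = 1.924 K/W
  R_phenolic foam = (1/0.914 − 1/1.20)/(4πk) = 0.2608/(4π·0.0252) = 0.8234 K/W
  R_conv,out = 1/(4πr²h) = 1/(4π·1.20²·6.14) = 0.009000 K/W
ΣR = 9.608×10^-4 + 1.924 + 0.8234 + 0.009000 = 2.757 K/W
Q = ΔT/ΣR = (71 °C − 13.7 °C)/2.757 = 20.8 W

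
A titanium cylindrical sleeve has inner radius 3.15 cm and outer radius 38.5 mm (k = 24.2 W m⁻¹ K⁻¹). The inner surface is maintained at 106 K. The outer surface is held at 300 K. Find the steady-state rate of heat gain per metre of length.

Q' = 147 kW/m

Q' = 2πk·ΔT/ln(r₂/r₁) = 2π × 24.2 × 194 / ln(0.0385/0.0315) = 1.47×10^5 W/m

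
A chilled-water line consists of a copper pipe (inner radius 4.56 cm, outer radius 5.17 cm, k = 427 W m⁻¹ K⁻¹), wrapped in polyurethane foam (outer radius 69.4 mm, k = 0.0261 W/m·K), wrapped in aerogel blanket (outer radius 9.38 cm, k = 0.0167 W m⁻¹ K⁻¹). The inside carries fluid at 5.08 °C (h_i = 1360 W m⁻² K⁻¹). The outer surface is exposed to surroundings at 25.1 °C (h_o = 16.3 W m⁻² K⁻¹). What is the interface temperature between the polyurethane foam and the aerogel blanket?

T = 12.6 °C

Treat each layer as a resistance in series:
  R'_conv,in = 1/(2πr h) = 1/(2π·0.0456·1360) = 0.002566 m·K/W
  R'_copper = ln(0.0517/0.0456)/(2πk) = 0.1256/(2π·427) = 4.680×10^-5 m·K/W
  R'_polyurethane foam = ln(0.0694/0.0517)/(2πk) = 0.2944/(2π·0.0261) = 1.795 m·K/W
  R'_aerogel blanket = ln(0.0938/0.0694)/(2πk) = 0.3013/(2π·0.0167) = 2.871 m·K/W
  R'_conv,out = 1/(2πr h) = 1/(2π·0.0938·16.3) = 0.1041 m·K/W
ΣR = 0.002566 + 4.680×10^-5 + 1.795 + 2.871 + 0.1041 = 4.773 m·K/W
Q' = ΔT/ΣR = (5.08 °C − 25.1 °C)/4.773 = -4.194 W/m
From the inner boundary to the polyurethane foam/aerogel blanket interface, ΣR_partial = 1.798 m·K/W.
T_interface = T_in − Q'·ΣR_partial = 5.08 °C − (-4.194)(1.798) = 12.6 °C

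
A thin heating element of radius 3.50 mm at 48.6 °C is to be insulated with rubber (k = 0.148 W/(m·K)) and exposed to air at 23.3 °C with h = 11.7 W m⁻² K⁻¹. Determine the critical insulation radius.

For a cylinder, r_cr = k_ins/h = 0.148/11.7 = 0.0126 m = 1.26 cm

r_cr = 1.26 cm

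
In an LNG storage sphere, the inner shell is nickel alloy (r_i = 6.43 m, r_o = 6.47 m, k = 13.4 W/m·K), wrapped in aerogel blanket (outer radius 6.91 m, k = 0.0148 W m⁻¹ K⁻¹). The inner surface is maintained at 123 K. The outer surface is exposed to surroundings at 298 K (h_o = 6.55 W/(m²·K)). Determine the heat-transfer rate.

Resistance network (inner→outer):
  R_nickel alloy = (1/6.43 − 1/6.47)/(4πk) = 9.615×10^-4/(4π·13.4) = 5.710×10^-6 K/W
  R_aerogel blanket = (1/6.47 − 1/6.91)/(4πk) = 0.009842/(4π·0.0148) = 0.05292 K/W
  R_conv,out = 1/(4πr²h) = 1/(4π·6.91²·6.55) = 2.544×10^-4 K/W
ΣR = 5.710×10^-6 + 0.05292 + 2.544×10^-4 = 0.05318 K/W
Q = ΔT/ΣR = (123 K − 298 K)/0.05318 = -3290 W
(Negative Q ⇒ heat flows inward; heat gain = 3290 W.)

Q = 3.29 kW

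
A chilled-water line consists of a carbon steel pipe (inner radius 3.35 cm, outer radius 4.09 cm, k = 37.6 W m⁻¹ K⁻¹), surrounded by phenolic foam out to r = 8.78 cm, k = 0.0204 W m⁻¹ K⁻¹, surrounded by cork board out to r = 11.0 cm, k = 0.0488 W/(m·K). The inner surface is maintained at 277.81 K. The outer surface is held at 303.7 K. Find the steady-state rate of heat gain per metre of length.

Q' = 3.87 W/m

Resistance network (inner→outer):
  R'_carbon steel = ln(0.0409/0.0335)/(2πk) = 0.1996/(2π·37.6) = 8.448×10^-4 m·K/W
  R'_phenolic foam = ln(0.0878/0.0409)/(2πk) = 0.7639/(2π·0.0204) = 5.960 m·K/W
  R'_cork board = ln(0.110/0.0878)/(2πk) = 0.2254/(2π·0.0488) = 0.7352 m·K/W
ΣR = 8.448×10^-4 + 5.960 + 0.7352 = 6.696 m·K/W
Q' = ΔT/ΣR = (277.81 K − 303.7 K)/6.696 = -3.87 W/m
(Negative Q' ⇒ heat flows inward; heat gain = 3.87 W/m.)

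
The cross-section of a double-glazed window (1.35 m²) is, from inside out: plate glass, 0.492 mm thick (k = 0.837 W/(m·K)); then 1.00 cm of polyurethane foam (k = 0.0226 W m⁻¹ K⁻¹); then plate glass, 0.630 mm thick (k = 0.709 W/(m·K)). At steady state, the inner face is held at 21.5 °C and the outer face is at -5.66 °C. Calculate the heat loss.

Resistance network (inner→outer):
  R_plate glass = L/(kA) = 4.92×10^-4/(0.837·1.35) = 4.354×10^-4 K/W
  R_polyurethane foam = L/(kA) = 0.0100/(0.0226·1.35) = 0.3278 K/W
  R_plate glass = L/(kA) = 6.30×10^-4/(0.709·1.35) = 6.582×10^-4 K/W
ΣR = 4.354×10^-4 + 0.3278 + 6.582×10^-4 = 0.3289 K/W
Q = ΔT/ΣR = (21.5 °C − -5.66 °C)/0.3289 = 82.6 W

Q = 82.6 W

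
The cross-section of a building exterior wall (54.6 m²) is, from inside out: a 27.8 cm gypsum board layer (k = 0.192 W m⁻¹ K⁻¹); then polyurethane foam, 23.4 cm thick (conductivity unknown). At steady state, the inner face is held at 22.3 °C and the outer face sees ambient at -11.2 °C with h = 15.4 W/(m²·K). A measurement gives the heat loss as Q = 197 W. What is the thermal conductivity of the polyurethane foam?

ΣR = ΔT/Q = |22.3 − -11.2|/197 = 0.1701 K/W
Known resistances:
  R_gypsum board = L/(kA) = 0.278/(0.192·54.6) = 0.02652 K/W
  R_conv,out = 1/(hA) = 1/(15.4·54.6) = 0.001189 K/W
R_polyurethane foam = ΣR − ΣR_known = 0.1701 − 0.02771 = 0.1424 K/W
L/(kA) = 0.1424 ⇒ k = 0.234/(0.1424·54.6) = 0.0301 W/m·K

k = 0.0301 W/m·K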